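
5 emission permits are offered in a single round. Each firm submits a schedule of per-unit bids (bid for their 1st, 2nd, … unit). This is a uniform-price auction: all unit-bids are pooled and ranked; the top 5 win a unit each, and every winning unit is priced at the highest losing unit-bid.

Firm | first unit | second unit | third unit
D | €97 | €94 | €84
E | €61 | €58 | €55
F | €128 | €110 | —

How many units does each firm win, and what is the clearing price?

Merging the schedules and taking the best 5: 128 (F-1), 110 (F-2), 97 (D-1), 94 (D-2), 84 (D-3)
Highest rejected unit-bid = €61.
Allocation: D 3, F 2.

D 3, F 2; clearing price €61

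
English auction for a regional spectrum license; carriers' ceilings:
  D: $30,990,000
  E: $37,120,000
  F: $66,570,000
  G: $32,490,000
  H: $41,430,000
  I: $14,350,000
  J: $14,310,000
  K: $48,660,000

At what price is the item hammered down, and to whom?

F wins at $48,660,000

Limits in order: 66,570,000 (F) > 48,660,000 (K) > 41,430,000 (H) > 37,120,000 (E) > 32,490,000 (G) > 30,990,000 (D) > …
K is the last rival to drop out, at $48,660,000; F remains and wins at that price.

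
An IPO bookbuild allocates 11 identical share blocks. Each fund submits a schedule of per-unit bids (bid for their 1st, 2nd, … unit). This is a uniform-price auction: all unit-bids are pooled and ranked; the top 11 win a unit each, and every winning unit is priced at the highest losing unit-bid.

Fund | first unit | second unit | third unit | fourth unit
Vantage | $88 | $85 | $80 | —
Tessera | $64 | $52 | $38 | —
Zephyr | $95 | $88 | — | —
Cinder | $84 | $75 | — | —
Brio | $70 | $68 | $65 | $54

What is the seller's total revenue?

Merging the schedules and taking the best 11: 95 (Zephyr-1), 88 (Vantage-1), 88 (Zephyr-2), 85 (Vantage-2), 84 (Cinder-1), 80 (Vantage-3), 75 (Cinder-2), 70 (Brio-1), 68 (Brio-2), 65 (Brio-3), 64 (Tessera-1)
The (k+1)-th unit-bid is $54.
Allocation: Brio 3, Cinder 2, Tessera 1, Vantage 3, Zephyr 2. Every unit priced at $54.
Revenue = 11 × 54 = $594.

Total revenue: $594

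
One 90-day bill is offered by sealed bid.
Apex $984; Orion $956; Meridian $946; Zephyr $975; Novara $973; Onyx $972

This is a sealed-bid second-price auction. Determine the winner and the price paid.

Sealed-bid second-price auction: the highest bidder wins and pays the second-highest bid.
Bids ranked: 984 (Apex) > 975 (Zephyr) > 973 (Novara) > 972 (Onyx) > 956 (Orion) > 946 (Meridian)
Apex is highest; pays the second-highest bid, $975.

Apex pays $975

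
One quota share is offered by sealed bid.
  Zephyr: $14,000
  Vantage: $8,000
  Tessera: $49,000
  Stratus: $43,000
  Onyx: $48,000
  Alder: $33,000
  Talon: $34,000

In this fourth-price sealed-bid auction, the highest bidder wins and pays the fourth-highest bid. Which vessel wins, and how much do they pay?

Fourth-price sealed-bid auction: the highest bidder wins and pays the fourth-highest bid.
Bids in order: 49,000 (Tessera) > 48,000 (Onyx) > 43,000 (Stratus) > 34,000 (Talon) > 33,000 (Alder) > 14,000 (Zephyr) > …
Tessera wins; payment is bid #4 in the ranking = $34,000.

Tessera pays $34,000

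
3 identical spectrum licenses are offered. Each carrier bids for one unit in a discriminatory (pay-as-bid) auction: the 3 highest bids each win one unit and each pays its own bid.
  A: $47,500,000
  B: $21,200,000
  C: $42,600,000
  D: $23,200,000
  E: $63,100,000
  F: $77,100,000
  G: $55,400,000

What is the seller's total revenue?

Total revenue: $195,600,000

Sorting: 77,100,000 (F), 63,100,000 (E), 55,400,000 (G), 47,500,000 (A), 42,600,000 (C), …
Top 3: F, E, G.
Total revenue = 77,100,000 + 63,100,000 + 55,400,000 = $195,600,000.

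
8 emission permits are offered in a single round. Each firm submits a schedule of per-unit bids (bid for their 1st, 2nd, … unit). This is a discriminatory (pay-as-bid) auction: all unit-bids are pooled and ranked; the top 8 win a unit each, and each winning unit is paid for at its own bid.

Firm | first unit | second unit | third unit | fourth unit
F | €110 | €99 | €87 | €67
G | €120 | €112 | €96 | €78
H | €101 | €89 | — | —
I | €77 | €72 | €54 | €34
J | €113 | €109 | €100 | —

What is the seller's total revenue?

Merging the schedules and taking the best 8: 120 (G-1), 113 (J-1), 112 (G-2), 110 (F-1), 109 (J-2), 101 (H-1), 100 (J-3), 99 (F-2)
Next rejected bid: €96 (not a price — pay-as-bid).
Each winning unit pays its own bid.
Revenue = 120 + 113 + 112 + 110 + 109 + 101 + 100 + 99 = €864.

Total revenue: €864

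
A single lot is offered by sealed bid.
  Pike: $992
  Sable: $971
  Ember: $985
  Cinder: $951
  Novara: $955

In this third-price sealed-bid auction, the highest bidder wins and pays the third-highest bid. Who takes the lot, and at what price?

Bids ranked: 992 (Pike) > 985 (Ember) > 971 (Sable) > 955 (Novara) > 951 (Cinder)
Pike is highest; pays the third-highest bid, $971.

Pike pays $971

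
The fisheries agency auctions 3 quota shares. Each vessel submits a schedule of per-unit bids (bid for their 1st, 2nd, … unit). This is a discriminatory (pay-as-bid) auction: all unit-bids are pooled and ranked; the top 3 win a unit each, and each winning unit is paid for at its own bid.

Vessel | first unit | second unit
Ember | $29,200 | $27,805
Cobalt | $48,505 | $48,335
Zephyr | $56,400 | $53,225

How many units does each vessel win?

Merging the schedules and taking the best 3: 56,400 (Zephyr-1), 53,225 (Zephyr-2), 48,505 (Cobalt-1)
Next rejected bid: $48,335 (not a price — pay-as-bid).
Allocation: Cobalt 1, Zephyr 2.

Cobalt 1, Zephyr 2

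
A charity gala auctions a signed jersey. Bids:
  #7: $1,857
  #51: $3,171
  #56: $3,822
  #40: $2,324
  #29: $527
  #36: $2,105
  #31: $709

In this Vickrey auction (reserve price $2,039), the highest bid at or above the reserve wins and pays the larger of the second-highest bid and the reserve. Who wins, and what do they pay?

#56 pays $3,171

Sorting bids: 3,822 (#56) > 3,171 (#51) > 2,324 (#40) > 2,105 (#36) > 1,857 (#7) > 709 (#31) > …
#56 has the top bid at or above the reserve ($3,822).
Second-highest bid $3,171 exceeds the reserve $2,039 → payment $3,171.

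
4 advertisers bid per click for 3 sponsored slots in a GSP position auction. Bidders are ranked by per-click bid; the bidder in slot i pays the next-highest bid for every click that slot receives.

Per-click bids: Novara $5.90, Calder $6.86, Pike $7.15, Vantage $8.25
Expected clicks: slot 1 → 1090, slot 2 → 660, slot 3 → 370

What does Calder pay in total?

Sorting advertisers: $8.25 (Vantage) > $7.15 (Pike) > $6.86 (Calder) > $5.90 (Novara)
Calder holds slot 3 → pays next bid $5.90 × 370 clicks = $2183.00.

Calder pays $2183.00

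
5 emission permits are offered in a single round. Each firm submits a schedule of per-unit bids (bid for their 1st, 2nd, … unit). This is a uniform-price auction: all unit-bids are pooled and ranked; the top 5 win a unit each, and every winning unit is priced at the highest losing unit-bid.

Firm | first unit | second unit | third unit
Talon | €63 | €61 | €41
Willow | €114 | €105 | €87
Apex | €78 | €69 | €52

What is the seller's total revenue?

Merging the schedules and taking the best 5: 114 (Willow-1), 105 (Willow-2), 87 (Willow-3), 78 (Apex-1), 69 (Apex-2)
The (k+1)-th unit-bid is €63.
Allocation: Apex 2, Willow 3. Every unit priced at €63.
Revenue = 5 × 63 = €315.

Total revenue: €315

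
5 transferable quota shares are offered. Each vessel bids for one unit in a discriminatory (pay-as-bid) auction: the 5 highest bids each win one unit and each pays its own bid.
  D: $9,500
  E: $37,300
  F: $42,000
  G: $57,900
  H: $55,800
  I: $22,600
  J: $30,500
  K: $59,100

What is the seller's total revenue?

Bids ranked high→low: 59,100 (K), 57,900 (G), 55,800 (H), 42,000 (F), 37,300 (E), 30,500 (J), 22,600 (I), …
Winners (5 units): K, G, H, F, E.
Total revenue = 59,100 + 57,900 + 55,800 + 42,000 + 37,300 = $252,100.

Total revenue: $252,100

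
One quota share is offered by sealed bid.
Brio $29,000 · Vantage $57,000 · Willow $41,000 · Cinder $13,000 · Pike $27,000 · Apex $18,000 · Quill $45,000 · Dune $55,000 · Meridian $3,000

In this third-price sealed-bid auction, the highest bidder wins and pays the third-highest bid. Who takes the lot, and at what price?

Vantage pays $45,000

Sorting bids: 57,000 (Vantage) > 55,000 (Dune) > 45,000 (Quill) > 41,000 (Willow) > 29,000 (Brio) > 27,000 (Pike) > …
Vantage is highest; pays the third-highest bid, $45,000.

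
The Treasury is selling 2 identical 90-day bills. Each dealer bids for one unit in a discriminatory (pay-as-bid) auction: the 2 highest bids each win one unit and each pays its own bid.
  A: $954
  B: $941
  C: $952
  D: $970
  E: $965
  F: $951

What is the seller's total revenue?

Sorting: 970 (D), 965 (E), 954 (A), 952 (C), …
Top 2: D, E.
Total revenue = 970 + 965 = $1,935.

Total revenue: $1,935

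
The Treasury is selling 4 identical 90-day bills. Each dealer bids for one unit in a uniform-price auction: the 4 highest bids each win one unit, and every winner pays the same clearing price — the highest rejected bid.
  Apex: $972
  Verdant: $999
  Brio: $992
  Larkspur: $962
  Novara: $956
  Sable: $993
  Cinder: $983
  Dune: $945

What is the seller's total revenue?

Total revenue: $3,888

Ordering the bids: 999 (Verdant), 993 (Sable), 992 (Brio), 983 (Cinder), 972 (Apex), 962 (Larkspur), …
Top 4: Verdant, Sable, Brio, Cinder.
Clearing price = highest rejected bid = $972.
Total revenue = 4 × $972 = $3,888.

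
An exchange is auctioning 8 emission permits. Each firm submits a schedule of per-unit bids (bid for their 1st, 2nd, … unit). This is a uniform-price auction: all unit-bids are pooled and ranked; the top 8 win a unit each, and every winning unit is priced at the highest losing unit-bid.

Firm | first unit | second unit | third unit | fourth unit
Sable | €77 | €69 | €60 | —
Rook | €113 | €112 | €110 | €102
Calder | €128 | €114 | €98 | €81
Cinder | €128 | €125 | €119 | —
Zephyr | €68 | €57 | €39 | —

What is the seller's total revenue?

Merging the schedules and taking the best 8: 128 (Calder-1), 128 (Cinder-1), 125 (Cinder-2), 119 (Cinder-3), 114 (Calder-2), 113 (Rook-1), 112 (Rook-2), 110 (Rook-3)
The (k+1)-th unit-bid is €102.
Allocation: Calder 2, Cinder 3, Rook 3. Every unit priced at €102.
Revenue = 8 × 102 = €816.

Total revenue: €816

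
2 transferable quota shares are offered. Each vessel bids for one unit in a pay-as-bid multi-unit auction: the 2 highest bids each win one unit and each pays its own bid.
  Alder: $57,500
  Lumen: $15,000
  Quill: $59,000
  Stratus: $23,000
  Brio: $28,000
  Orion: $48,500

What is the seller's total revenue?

Total revenue: $116,500

Sorting: 59,000 (Quill), 57,500 (Alder), 48,500 (Orion), 28,000 (Brio), …
Winners (2 units): Quill, Alder.
Total revenue = 59,000 + 57,500 = $116,500.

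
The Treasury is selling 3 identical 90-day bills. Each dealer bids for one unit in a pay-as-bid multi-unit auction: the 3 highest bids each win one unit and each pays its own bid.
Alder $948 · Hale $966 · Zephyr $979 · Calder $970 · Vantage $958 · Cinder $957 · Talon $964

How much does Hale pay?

Sorting: 979 (Zephyr), 970 (Calder), 966 (Hale), 964 (Talon), 958 (Vantage), …
Winners (3 units): Zephyr, Calder, Hale.
Hale wins → own bid $966.

Hale pays $966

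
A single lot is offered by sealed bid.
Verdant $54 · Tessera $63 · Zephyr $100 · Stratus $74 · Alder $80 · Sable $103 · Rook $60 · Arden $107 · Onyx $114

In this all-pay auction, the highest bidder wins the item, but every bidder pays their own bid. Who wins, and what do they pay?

Onyx pays $114

Bids in order: 114 (Onyx) > 107 (Arden) > 103 (Sable) > 100 (Zephyr) > 80 (Alder) > 74 (Stratus) > …
Onyx wins with the top bid; all bids are sunk regardless.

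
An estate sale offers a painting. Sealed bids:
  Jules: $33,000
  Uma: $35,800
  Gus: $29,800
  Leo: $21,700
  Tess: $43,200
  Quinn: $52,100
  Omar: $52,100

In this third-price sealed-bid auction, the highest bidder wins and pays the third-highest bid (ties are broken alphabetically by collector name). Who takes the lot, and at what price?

Omar pays $43,200

Sorting bids: 52,100 (Omar) > 52,100 (Quinn) > 43,200 (Tess) > 35,800 (Uma) > 33,000 (Jules) > 29,800 (Gus) > …
Omar and Quinn tie at $52,100; tie-break gives it to Omar.
Omar wins; payment is bid #3 in the ranking = $43,200.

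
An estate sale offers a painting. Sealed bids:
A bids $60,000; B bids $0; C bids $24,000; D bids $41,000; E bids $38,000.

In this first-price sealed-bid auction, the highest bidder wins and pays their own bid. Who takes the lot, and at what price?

A pays $60,000

First-price sealed-bid auction: the highest bidder wins and pays their own bid.
Bids ranked: 60,000 (A) > 41,000 (D) > 38,000 (E) > 24,000 (C) > 0 (B)
First-price: A pays what they bid, $60,000.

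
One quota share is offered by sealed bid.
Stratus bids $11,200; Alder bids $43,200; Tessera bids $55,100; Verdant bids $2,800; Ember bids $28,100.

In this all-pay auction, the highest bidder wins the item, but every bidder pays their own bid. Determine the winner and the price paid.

Tessera pays $55,100

Rule: the highest bidder wins the item, but every bidder pays their own bid.
Bids in order: 55,100 (Tessera) > 43,200 (Alder) > 28,100 (Ember) > 11,200 (Stratus) > 2,800 (Verdant)
Tessera is highest and takes the item; every bidder forfeits their bid.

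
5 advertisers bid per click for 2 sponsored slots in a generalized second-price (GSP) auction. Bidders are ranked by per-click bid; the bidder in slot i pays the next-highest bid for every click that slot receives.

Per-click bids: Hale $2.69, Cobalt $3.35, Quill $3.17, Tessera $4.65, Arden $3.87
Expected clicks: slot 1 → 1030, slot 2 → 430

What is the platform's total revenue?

Per-click bids in order: $4.65 (Tessera) > $3.87 (Arden) > $3.35 (Cobalt) > …
Slot 1: Tessera pays $3.87 × 1030 = $3986.10
Slot 2: Arden pays $3.35 × 430 = $1440.50
Total = $5426.60

Total revenue: $5426.60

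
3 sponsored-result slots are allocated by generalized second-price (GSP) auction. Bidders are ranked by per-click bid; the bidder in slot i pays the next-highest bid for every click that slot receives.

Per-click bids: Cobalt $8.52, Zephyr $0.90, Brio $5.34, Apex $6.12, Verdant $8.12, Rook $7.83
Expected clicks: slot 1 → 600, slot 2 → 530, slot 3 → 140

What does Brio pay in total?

Sorting advertisers: $8.52 (Cobalt) > $8.12 (Verdant) > $7.83 (Rook) > $6.12 (Apex) > …
Brio ranks below slot 3 → no slot, pays nothing.

Brio pays $0.00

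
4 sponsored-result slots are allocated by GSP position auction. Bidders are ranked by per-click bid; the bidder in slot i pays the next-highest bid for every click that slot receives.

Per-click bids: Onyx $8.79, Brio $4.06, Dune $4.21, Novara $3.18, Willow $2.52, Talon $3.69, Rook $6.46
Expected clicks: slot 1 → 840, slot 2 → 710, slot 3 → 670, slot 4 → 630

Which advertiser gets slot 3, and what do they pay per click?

Sorting advertisers: $8.79 (Onyx) > $6.46 (Rook) > $4.21 (Dune) > $4.06 (Brio) > $3.69 (Talon) > …
Slot 3 goes to the third-ranked bidder, Dune, who pays the next bid down: $4.06/click.

Dune; $4.06 per click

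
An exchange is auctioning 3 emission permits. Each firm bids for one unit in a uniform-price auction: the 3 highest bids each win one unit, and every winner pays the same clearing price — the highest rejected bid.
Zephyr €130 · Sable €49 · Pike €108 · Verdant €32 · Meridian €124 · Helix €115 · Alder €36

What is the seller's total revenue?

Total revenue: €324

Sorting: 130 (Zephyr), 124 (Meridian), 115 (Helix), 108 (Pike), 49 (Sable), …
Winners (3 units): Zephyr, Meridian, Helix.
Clearing price = highest rejected bid = €108.
Total revenue = 3 × €108 = €324.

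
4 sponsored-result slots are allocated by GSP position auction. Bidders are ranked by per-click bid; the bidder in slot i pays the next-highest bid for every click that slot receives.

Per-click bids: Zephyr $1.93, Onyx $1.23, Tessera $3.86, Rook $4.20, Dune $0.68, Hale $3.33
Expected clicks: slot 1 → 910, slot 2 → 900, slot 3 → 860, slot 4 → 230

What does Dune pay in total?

Ranked by bid: $4.20 (Rook) > $3.86 (Tessera) > $3.33 (Hale) > $1.93 (Zephyr) > $1.23 (Onyx) > …
Dune ranks below slot 4 → no slot, pays nothing.

Dune pays $0.00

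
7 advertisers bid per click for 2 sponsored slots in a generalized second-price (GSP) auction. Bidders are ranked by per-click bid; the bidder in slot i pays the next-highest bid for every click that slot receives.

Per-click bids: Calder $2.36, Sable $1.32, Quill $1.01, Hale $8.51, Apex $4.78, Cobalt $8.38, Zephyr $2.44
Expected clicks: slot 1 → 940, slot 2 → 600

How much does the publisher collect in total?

Total revenue: $10745.20

Per-click bids in order: $8.51 (Hale) > $8.38 (Cobalt) > $4.78 (Apex) > …
Slot 1: Hale pays $8.38 × 940 = $7877.20
Slot 2: Cobalt pays $4.78 × 600 = $2868.00
Total = $10745.20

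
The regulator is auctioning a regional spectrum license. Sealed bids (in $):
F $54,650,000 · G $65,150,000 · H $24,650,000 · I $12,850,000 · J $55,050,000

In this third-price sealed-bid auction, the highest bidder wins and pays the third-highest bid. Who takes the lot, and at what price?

Bids in order: 65,150,000 (G) > 55,050,000 (J) > 54,650,000 (F) > 24,650,000 (H) > 12,850,000 (I)
G is highest; pays the third-highest bid, $54,650,000.

G pays $54,650,000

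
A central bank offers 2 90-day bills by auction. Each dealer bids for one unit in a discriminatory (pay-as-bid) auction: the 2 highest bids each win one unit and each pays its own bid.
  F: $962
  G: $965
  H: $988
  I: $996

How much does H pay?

Ordering the bids: 996 (I), 988 (H), 965 (G), 962 (F)
Winners (2 units): I, H.
H wins → own bid $988.

H pays $988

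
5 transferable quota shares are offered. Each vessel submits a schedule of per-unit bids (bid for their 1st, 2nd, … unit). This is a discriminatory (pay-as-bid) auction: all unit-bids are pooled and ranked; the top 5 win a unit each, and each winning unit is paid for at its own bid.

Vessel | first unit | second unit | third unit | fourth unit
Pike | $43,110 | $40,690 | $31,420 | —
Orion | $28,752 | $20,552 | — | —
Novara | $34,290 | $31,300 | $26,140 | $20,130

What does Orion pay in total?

Orion pays $0

Merging the schedules and taking the best 5: 43,110 (Pike-1), 40,690 (Pike-2), 34,290 (Novara-1), 31,420 (Pike-3), 31,300 (Novara-2)
Next rejected bid: $28,752 (not a price — pay-as-bid).
Orion wins no units.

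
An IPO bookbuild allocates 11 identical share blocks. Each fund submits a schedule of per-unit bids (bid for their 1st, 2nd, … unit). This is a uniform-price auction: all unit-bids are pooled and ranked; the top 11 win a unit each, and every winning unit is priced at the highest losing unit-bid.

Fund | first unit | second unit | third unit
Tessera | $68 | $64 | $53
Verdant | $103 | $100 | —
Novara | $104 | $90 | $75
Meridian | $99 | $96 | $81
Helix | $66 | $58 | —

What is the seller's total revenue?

Total revenue: $638

Pooled unit-bids ranked (top 11): 104 (Novara-1), 103 (Verdant-1), 100 (Verdant-2), 99 (Meridian-1), 96 (Meridian-2), 90 (Novara-2), 81 (Meridian-3), 75 (Novara-3), 68 (Tessera-1), 66 (Helix-1), 64 (Tessera-2)
Highest rejected unit-bid = $58.
Allocation: Helix 1, Meridian 3, Novara 3, Tessera 2, Verdant 2. Every unit priced at $58.
Revenue = 11 × 58 = $638.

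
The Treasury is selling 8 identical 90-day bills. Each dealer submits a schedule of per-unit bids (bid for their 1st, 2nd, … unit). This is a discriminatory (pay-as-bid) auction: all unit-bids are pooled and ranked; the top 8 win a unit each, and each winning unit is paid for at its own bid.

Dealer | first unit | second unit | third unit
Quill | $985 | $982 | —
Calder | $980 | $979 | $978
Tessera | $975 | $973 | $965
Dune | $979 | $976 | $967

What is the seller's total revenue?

Total revenue: $7,834

All unit-bids, highest first — top 8: 985 (Quill-1), 982 (Quill-2), 980 (Calder-1), 979 (Calder-2), 979 (Dune-1), 978 (Calder-3), 976 (Dune-2), 975 (Tessera-1)
Next rejected bid: $973 (not a price — pay-as-bid).
Each winning unit pays its own bid.
Revenue = 985 + 982 + 980 + 979 + 979 + 978 + 976 + 975 = $7,834.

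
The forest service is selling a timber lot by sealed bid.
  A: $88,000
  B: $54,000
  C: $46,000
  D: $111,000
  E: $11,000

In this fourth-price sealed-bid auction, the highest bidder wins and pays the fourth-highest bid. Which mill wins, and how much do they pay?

Fourth-price sealed-bid auction: the highest bidder wins and pays the fourth-highest bid.
Sorting bids: 111,000 (D) > 88,000 (A) > 54,000 (B) > 46,000 (C) > 11,000 (E)
D wins; payment is bid #4 in the ranking = $46,000.

D pays $46,000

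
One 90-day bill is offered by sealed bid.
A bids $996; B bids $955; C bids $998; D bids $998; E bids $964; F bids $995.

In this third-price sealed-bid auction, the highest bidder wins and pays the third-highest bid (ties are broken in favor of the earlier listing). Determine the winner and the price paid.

C pays $996

Third-price sealed-bid auction: the highest bidder wins and pays the third-highest bid.
Bids in order: 998 (C) > 998 (D) > 996 (A) > 995 (F) > 964 (E) > 955 (B)
Tie at $998 → C wins by tie-break.
C is highest; pays the third-highest bid, $996.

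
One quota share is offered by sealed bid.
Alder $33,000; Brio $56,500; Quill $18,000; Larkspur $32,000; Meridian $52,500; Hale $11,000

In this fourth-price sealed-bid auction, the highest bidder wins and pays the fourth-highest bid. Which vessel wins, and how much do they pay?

Bids in order: 56,500 (Brio) > 52,500 (Meridian) > 33,000 (Alder) > 32,000 (Larkspur) > 18,000 (Quill) > 11,000 (Hale)
Brio is highest; pays the fourth-highest bid, $32,000.

Brio pays $32,000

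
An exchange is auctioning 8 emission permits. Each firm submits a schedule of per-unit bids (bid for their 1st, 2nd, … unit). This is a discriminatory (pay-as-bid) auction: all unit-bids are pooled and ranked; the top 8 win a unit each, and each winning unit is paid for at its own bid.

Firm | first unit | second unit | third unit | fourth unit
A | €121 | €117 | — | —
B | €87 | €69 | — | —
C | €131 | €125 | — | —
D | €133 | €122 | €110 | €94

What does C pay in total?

C pays €256

Pooled unit-bids ranked (top 8): 133 (D-1), 131 (C-1), 125 (C-2), 122 (D-2), 121 (A-1), 117 (A-2), 110 (D-3), 94 (D-4)
Next rejected bid: €87 (not a price — pay-as-bid).
C's winning unit-bids: 131 + 125 = €256.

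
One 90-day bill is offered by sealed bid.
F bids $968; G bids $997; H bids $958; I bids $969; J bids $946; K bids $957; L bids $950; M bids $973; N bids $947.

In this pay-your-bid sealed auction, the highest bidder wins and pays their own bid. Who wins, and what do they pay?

G pays $997

Pay-your-bid sealed auction: the highest bidder wins and pays their own bid.
Bids in order: 997 (G) > 973 (M) > 969 (I) > 968 (F) > 958 (H) > 957 (K) > …
First-price: G pays what they bid, $997.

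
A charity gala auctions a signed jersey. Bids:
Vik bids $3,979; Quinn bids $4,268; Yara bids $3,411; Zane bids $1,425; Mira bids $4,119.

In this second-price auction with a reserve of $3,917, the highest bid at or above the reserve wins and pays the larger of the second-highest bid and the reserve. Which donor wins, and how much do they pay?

Second-price auction with a reserve of $3,917: the highest bid at or above the reserve wins and pays the larger of the second-highest bid and the reserve.
Bids ranked: 4,268 (Quinn) > 4,119 (Mira) > 3,979 (Vik) > 3,411 (Yara) > 1,425 (Zane)
Quinn has the top bid at or above the reserve ($4,268).
Second-highest bid $4,119 exceeds the reserve $3,917 → payment $4,119.

Quinn pays $4,119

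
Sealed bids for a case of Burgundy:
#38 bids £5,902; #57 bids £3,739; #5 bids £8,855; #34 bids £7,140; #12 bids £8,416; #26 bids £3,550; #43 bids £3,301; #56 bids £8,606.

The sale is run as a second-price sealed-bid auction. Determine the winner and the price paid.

Sorting bids: 8,855 (#5) > 8,606 (#56) > 8,416 (#12) > 7,140 (#34) > 5,902 (#38) > 3,739 (#57) > …
#5 wins with the highest bid; price is set by the runner-up at £8,606.

#5 pays £8,606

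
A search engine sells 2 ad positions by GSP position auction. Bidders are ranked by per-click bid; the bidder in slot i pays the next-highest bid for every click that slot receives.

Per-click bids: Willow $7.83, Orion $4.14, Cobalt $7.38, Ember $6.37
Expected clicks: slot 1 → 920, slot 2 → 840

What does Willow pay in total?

Ranked by bid: $7.83 (Willow) > $7.38 (Cobalt) > $6.37 (Ember) > …
Willow holds slot 1 → pays next bid $7.38 × 920 clicks = $6789.60.

Willow pays $6789.60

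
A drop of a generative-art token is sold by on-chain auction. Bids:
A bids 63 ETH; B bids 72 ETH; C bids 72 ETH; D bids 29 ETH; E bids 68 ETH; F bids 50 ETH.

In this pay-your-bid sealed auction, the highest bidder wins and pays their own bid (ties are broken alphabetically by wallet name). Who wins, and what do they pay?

Bids in order: 72 (B) > 72 (C) > 68 (E) > 63 (A) > 50 (F) > 29 (D)
B and C tie at 72 ETH; tie-break gives it to B.
B is highest → pays own bid, 72 ETH.

B pays 72 ETH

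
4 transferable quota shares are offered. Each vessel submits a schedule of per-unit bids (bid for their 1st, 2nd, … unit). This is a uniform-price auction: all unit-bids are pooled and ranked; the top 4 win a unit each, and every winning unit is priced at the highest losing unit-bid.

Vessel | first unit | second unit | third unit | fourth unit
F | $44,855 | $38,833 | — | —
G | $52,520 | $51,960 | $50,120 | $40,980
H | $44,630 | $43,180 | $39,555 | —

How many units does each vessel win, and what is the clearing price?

All unit-bids, highest first — top 4: 52,520 (G-1), 51,960 (G-2), 50,120 (G-3), 44,855 (F-1)
The (k+1)-th unit-bid is $44,630.
Allocation: F 1, G 3.

F 1, G 3; clearing price $44,630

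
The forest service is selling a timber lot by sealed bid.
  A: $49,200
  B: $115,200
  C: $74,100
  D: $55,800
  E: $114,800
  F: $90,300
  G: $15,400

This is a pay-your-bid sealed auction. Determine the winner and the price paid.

Bids in order: 115,200 (B) > 114,800 (E) > 90,300 (F) > 74,100 (C) > 55,800 (D) > 49,200 (A) > …
B is highest → pays own bid, $115,200.

B pays $115,200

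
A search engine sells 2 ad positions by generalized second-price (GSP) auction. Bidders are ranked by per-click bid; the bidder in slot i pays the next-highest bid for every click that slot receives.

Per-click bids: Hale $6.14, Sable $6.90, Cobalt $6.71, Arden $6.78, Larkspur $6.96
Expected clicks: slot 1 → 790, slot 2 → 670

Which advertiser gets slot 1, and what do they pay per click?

Sorting advertisers: $6.96 (Larkspur) > $6.90 (Sable) > $6.78 (Arden) > …
Slot 1 goes to the first-ranked bidder, Larkspur, who pays the next bid down: $6.90/click.

Larkspur; $6.90 per click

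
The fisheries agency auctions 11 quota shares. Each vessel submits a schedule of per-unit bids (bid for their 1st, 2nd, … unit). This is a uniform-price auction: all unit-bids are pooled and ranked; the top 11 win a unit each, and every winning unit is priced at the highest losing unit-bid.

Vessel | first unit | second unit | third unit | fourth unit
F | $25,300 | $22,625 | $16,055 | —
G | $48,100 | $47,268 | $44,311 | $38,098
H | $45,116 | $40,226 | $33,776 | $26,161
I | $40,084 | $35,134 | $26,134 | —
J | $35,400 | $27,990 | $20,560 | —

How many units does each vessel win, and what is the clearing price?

Merging the schedules and taking the best 11: 48,100 (G-1), 47,268 (G-2), 45,116 (H-1), 44,311 (G-3), 40,226 (H-2), 40,084 (I-1), 38,098 (G-4), 35,400 (J-1), 35,134 (I-2), 33,776 (H-3), 27,990 (J-2)
First bid not allocated: $26,161.
Allocation: G 4, H 3, I 2, J 2.

G 4, H 3, I 2, J 2; clearing price $26,161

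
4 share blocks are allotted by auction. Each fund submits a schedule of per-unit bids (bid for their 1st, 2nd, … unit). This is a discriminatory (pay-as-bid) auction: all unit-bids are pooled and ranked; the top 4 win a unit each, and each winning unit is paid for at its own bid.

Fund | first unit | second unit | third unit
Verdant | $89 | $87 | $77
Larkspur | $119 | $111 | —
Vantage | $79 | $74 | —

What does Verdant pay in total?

Pooled unit-bids ranked (top 4): 119 (Larkspur-1), 111 (Larkspur-2), 89 (Verdant-1), 87 (Verdant-2)
Next rejected bid: $79 (not a price — pay-as-bid).
Verdant's winning unit-bids: 89 + 87 = $176.

Verdant pays $176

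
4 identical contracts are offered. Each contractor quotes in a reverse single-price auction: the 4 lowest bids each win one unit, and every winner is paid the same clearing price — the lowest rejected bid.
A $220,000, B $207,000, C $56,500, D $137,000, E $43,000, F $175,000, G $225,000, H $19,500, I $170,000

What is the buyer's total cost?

Total cost: $680,000

Bids ranked low→high: 19,500 (H), 43,000 (E), 56,500 (C), 137,000 (D), 170,000 (I), 175,000 (F), …
Lowest 4: H, E, C, D.
Clearing price = lowest rejected bid = $170,000.
Total cost = 4 × $170,000 = $680,000.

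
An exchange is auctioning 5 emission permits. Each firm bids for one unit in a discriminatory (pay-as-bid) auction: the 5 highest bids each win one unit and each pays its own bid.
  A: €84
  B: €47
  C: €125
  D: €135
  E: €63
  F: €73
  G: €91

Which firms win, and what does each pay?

D €135, C €125, G €91, A €84, F €73

Sorting: 135 (D), 125 (C), 91 (G), 84 (A), 73 (F), 63 (E), 47 (B)
Winners (5 units): D, C, G, A, F.
Each winner pays its own bid: D €135, C €125, G €91, A €84, F €73.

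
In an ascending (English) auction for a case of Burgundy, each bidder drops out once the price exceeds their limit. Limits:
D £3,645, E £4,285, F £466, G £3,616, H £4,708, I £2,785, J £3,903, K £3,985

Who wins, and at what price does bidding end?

H wins at £4,285

Ascending (English) auction: the price rises until one bidder remains; the winner pays the price at which the last rival dropped out.
Limits in order: 4,708 (H) > 4,285 (E) > 3,985 (K) > 3,903 (J) > 3,645 (D) > 3,616 (G) > …
E is the last rival to drop out, at £4,285; H remains and wins at that price.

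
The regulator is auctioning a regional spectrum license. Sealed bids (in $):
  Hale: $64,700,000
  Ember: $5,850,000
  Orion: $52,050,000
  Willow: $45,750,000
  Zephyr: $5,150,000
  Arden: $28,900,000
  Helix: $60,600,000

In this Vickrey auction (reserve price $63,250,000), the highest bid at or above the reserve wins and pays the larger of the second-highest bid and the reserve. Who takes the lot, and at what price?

Hale pays $63,250,000

Vickrey auction (reserve price $63,250,000): the highest bid at or above the reserve wins and pays the larger of the second-highest bid and the reserve.
Bids ranked: 64,700,000 (Hale) > 60,600,000 (Helix) > 52,050,000 (Orion) > 45,750,000 (Willow) > 28,900,000 (Arden) > 5,850,000 (Ember) > …
Hale has the top bid at or above the reserve ($64,700,000).
Second-highest bid $60,600,000 is below the reserve $63,250,000, so the reserve binds → payment $63,250,000.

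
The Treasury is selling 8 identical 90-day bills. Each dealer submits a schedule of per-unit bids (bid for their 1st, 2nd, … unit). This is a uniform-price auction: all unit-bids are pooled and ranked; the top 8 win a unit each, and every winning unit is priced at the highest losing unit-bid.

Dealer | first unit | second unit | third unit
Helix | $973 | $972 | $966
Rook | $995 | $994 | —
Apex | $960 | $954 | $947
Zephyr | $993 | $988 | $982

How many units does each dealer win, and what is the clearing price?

Pooled unit-bids ranked (top 8): 995 (Rook-1), 994 (Rook-2), 993 (Zephyr-1), 988 (Zephyr-2), 982 (Zephyr-3), 973 (Helix-1), 972 (Helix-2), 966 (Helix-3)
First bid not allocated: $960.
Allocation: Helix 3, Rook 2, Zephyr 3.

Helix 3, Rook 2, Zephyr 3; clearing price $960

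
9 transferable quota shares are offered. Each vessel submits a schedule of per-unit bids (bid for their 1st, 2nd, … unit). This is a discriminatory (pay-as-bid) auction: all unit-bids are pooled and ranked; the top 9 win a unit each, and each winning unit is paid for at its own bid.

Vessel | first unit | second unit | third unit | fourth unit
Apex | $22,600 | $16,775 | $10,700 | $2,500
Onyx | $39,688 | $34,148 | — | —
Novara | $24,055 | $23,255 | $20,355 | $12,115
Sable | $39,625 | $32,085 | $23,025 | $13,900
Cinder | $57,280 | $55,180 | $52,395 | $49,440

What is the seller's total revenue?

Total revenue: $383,896

Merging the schedules and taking the best 9: 57,280 (Cinder-1), 55,180 (Cinder-2), 52,395 (Cinder-3), 49,440 (Cinder-4), 39,688 (Onyx-1), 39,625 (Sable-1), 34,148 (Onyx-2), 32,085 (Sable-2), 24,055 (Novara-1)
Next rejected bid: $23,255 (not a price — pay-as-bid).
Each winning unit pays its own bid.
Revenue = 57,280 + 55,180 + 52,395 + 49,440 + 39,688 + 39,625 + 34,148 + 32,085 + 24,055 = $383,896.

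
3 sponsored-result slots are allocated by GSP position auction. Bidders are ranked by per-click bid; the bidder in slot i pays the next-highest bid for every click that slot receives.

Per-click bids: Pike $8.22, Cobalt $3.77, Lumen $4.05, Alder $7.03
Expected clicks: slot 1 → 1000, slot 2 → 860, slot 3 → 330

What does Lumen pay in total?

Per-click bids in order: $8.22 (Pike) > $7.03 (Alder) > $4.05 (Lumen) > $3.77 (Cobalt)
Lumen holds slot 3 → pays next bid $3.77 × 330 clicks = $1244.10.

Lumen pays $1244.10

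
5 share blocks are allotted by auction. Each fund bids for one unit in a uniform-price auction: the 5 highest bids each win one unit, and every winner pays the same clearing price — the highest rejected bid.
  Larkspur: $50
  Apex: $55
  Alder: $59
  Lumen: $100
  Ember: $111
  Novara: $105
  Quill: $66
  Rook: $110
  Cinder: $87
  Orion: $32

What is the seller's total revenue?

Ordering the bids: 111 (Ember), 110 (Rook), 105 (Novara), 100 (Lumen), 87 (Cinder), 66 (Quill), 59 (Alder), …
Winners (5 units): Ember, Rook, Novara, Lumen, Cinder.
Clearing price = highest rejected bid = $66.
Total revenue = 5 × $66 = $330.

Total revenue: $330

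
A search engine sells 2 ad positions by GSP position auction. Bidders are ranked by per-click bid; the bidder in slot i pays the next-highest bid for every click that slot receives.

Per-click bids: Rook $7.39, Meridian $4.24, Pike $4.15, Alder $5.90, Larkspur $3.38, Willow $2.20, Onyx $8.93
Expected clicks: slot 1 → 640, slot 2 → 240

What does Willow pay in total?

Sorting advertisers: $8.93 (Onyx) > $7.39 (Rook) > $5.90 (Alder) > …
Willow ranks below slot 2 → no slot, pays nothing.

Willow pays $0.00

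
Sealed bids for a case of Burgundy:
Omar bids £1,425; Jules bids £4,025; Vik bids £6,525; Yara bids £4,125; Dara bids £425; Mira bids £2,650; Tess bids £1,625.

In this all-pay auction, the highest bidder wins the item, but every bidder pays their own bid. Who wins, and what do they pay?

Rule: the highest bidder wins the item, but every bidder pays their own bid.
Bids in order: 6,525 (Vik) > 4,125 (Yara) > 4,025 (Jules) > 2,650 (Mira) > 1,625 (Tess) > 1,425 (Omar) > …
Vik wins with the top bid; all bids are sunk regardless.

Vik pays £6,525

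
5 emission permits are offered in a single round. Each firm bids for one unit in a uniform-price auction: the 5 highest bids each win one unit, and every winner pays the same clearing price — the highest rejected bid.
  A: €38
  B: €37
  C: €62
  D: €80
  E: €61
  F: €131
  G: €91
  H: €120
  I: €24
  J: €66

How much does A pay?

Ordering the bids: 131 (F), 120 (H), 91 (G), 80 (D), 66 (J), 62 (C), 61 (E), …
Winners (5 units): F, H, G, D, J.
Highest unsuccessful bid: €62 → clearing price.
A does not win → pays €0.

A pays €0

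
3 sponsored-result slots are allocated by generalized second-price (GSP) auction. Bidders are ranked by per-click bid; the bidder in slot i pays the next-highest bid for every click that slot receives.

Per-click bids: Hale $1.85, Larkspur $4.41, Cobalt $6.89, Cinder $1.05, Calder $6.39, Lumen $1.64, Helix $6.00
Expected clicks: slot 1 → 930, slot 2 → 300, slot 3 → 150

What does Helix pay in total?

Ranked by bid: $6.89 (Cobalt) > $6.39 (Calder) > $6.00 (Helix) > $4.41 (Larkspur) > …
Helix holds slot 3 → pays next bid $4.41 × 150 clicks = $661.50.

Helix pays $661.50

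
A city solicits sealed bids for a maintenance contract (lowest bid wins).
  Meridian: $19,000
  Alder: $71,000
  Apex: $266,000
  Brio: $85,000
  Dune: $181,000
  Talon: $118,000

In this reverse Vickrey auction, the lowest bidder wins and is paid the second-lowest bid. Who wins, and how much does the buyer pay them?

Sorting bids: 19,000 (Meridian) < 71,000 (Alder) < 85,000 (Brio) < 118,000 (Talon) < 181,000 (Dune) < 266,000 (Apex)
Meridian wins with the lowest bid; price is set by the runner-up at $71,000.

Meridian is paid $71,000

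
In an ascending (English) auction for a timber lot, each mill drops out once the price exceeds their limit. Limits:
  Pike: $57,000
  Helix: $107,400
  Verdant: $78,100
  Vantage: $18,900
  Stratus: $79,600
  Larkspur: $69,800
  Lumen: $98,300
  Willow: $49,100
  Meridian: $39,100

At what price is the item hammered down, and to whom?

Helix wins at $98,300

Limits in order: 107,400 (Helix) > 98,300 (Lumen) > 79,600 (Stratus) > 78,100 (Verdant) > 69,800 (Larkspur) > 57,000 (Pike) > …
Once the price passes $98,300, only Helix is left; the hammer falls at Lumen's limit of $98,300.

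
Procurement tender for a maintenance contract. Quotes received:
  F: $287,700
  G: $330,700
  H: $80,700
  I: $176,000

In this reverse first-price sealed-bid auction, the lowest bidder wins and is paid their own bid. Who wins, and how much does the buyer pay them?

Bids ranked: 80,700 (H) < 176,000 (I) < 287,700 (F) < 330,700 (G)
First-price: H is paid what they bid, $80,700.

H is paid $80,700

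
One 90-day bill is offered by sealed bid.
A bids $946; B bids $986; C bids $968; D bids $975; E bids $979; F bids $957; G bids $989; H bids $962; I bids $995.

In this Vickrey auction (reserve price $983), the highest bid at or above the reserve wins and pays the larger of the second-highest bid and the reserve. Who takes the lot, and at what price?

Vickrey auction (reserve price $983): the highest bid at or above the reserve wins and pays the larger of the second-highest bid and the reserve.
Bids ranked: 995 (I) > 989 (G) > 986 (B) > 979 (E) > 975 (D) > 968 (C) > …
Highest eligible bid: I at $995.
Second-highest bid $989 exceeds the reserve $983 → payment $989.

I pays $989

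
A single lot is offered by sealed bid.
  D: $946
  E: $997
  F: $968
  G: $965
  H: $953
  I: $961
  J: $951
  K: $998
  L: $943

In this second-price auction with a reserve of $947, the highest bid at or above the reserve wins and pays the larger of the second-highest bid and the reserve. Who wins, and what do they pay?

Rule: the highest bid at or above the reserve wins and pays the larger of the second-highest bid and the reserve.
Sorting bids: 998 (K) > 997 (E) > 968 (F) > 965 (G) > 961 (I) > 953 (H) > …
K has the top bid at or above the reserve ($998).
max(second-highest $997, reserve $947) = $997; the reserve does not bind.

K pays $997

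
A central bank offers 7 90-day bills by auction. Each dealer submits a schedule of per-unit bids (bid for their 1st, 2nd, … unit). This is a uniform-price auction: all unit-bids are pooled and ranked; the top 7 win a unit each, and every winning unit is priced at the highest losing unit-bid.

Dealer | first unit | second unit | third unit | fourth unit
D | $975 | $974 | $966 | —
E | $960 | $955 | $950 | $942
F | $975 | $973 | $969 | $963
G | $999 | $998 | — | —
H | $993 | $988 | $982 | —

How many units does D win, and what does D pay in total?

D: 1 unit, pays $974

Pooled unit-bids ranked (top 7): 999 (G-1), 998 (G-2), 993 (H-1), 988 (H-2), 982 (H-3), 975 (D-1), 975 (F-1)
Highest rejected unit-bid = $974.
D wins 1 unit(s) at $974 each.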